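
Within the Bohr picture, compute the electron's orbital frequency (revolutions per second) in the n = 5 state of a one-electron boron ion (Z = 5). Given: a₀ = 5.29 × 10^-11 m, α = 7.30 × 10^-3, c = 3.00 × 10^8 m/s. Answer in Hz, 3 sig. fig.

r = n²a₀/Z = 2.64 × 10^-10 m, v = Zαc/n = 2.19 × 10^6 m/s
f = v/(2πr) = 1.32 × 10^15 Hz

1.32 × 10^15 Hz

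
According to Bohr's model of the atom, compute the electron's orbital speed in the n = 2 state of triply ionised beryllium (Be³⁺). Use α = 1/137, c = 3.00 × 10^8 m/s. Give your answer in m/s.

v_n = Zαc/n = 4 × 0.00730 × 3.00 × 10^8 / 2
    = 4.38 × 10^6 m/s

4.38 × 10^6 m/s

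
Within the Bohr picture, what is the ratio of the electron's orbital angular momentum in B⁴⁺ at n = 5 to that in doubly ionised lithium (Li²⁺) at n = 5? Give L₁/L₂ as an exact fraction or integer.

1

L = nℏ is independent of Z.
L₁/L₂ = n₁/n₂ = 5/5 = 1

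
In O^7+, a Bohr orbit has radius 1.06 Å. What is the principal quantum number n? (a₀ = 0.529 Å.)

4

r_n = n²a₀/Z ⇒ n² = rZ/a₀ = 1.06 × 8 / 0.529 ≈ 16.03
n = 4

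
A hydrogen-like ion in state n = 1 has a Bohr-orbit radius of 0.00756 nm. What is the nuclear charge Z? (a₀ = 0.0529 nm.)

7

r_n = n²a₀/Z ⇒ Z = n²a₀/r = 1² × 0.0529 / 0.00756 ≈ 7.00
Z = 7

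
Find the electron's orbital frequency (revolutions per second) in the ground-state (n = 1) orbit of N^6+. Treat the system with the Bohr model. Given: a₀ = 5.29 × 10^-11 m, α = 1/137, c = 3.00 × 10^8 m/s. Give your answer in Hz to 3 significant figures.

r = n²a₀/Z = 7.56 × 10^-12 m, v = Zαc/n = 1.53 × 10^7 m/s
f = v/(2πr) = 3.23 × 10^17 Hz

3.23 × 10^17 Hz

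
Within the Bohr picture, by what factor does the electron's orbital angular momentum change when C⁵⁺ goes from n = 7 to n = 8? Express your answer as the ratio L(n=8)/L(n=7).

8/7

L = nℏ depends only on n, so L ∝ n.
L(n=8)/L(n=7) = (8/7)^1 = 8/7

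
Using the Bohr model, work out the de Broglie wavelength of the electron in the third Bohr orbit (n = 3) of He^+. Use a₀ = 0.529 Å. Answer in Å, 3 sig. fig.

4.99 Å

The Bohr quantisation condition is nλ = 2πr_n.
r_n = n²a₀/Z = 2.38 Å
λ = 2πr_n/n = 2π·2.38/3 = 4.99 Å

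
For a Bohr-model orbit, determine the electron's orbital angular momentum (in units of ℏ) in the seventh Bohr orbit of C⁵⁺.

7

L_n = nℏ, so L/ℏ = n = 7.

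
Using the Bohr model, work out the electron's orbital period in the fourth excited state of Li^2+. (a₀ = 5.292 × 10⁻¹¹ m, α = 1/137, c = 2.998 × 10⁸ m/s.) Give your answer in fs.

r = n²a₀/Z = 5²·5.292 × 10⁻¹¹/3 = 4.410 × 10⁻¹⁰ m
v = Zαc/n = 3·0.007299·2.998 × 10⁸/5 = 1.313 × 10⁶ m/s
T = 2πr/v = 2.110 × 10⁻¹⁵ s = 2.110 fs

2.110 fs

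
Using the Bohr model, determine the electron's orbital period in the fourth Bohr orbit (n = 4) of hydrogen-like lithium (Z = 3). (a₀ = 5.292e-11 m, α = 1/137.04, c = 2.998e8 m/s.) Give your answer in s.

1.081e-15 s

r = n²a₀/Z = 4²·5.292e-11/3 = 2.822e-10 m
v = Zαc/n = 3·0.007297·2.998e8/4 = 1.641e6 m/s
T = 2πr/v = 1.081e-15 s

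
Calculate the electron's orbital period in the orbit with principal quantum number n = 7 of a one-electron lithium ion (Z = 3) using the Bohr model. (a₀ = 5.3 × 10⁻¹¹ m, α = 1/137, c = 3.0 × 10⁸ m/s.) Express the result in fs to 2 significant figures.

5.8 fs

r = n²a₀/Z = 7²·5.3 × 10⁻¹¹/3 = 8.7 × 10⁻¹⁰ m
v = Zαc/n = 3·0.0073·3.0 × 10⁸/7 = 9.4 × 10⁵ m/s
T = 2πr/v = 5.8 × 10⁻¹⁵ s = 5.8 fs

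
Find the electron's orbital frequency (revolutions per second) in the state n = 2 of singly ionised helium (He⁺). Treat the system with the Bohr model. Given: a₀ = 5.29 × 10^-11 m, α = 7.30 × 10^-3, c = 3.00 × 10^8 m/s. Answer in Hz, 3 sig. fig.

3.29 × 10^15 Hz

r = n²a₀/Z = 1.06 × 10^-10 m, v = Zαc/n = 2.19 × 10^6 m/s
f = v/(2πr) = 3.29 × 10^15 Hz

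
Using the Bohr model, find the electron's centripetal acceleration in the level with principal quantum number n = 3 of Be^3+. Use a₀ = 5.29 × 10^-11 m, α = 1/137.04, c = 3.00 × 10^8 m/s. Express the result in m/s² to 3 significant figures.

r = n²a₀/Z = 1.19 × 10^-10 m, v = Zαc/n = 2.92 × 10^6 m/s
a = v²/r = (2.92 × 10^6)² / 1.19 × 10^-10 = 7.16 × 10^22 m/s²

7.16 × 10^22 m/s²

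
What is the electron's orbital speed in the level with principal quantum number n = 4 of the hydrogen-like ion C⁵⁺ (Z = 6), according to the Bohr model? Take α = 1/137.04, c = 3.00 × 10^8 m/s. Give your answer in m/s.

v_n = Zαc/n = 6 × 0.00730 × 3.00 × 10^8 / 4
    = 3.28 × 10^6 m/s

3.28 × 10^6 m/s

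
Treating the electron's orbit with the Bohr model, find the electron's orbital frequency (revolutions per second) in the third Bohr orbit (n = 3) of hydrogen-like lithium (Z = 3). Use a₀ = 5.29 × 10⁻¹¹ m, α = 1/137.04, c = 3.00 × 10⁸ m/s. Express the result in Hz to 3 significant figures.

2.20 × 10¹⁵ Hz

r = n²a₀/Z = 1.59 × 10⁻¹⁰ m, v = Zαc/n = 2.19 × 10⁶ m/s
f = v/(2πr) = 2.20 × 10¹⁵ Hz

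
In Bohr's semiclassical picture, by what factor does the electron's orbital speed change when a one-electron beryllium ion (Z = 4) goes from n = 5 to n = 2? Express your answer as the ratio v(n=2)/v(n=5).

v ∝ Z^1 · n^-1; with Z fixed, v ∝ n^-1.
v(n=2)/v(n=5) = (2/5)^-1 = 5/2

5/2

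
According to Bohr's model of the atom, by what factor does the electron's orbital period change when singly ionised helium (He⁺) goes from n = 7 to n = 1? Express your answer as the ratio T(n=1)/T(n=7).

1/343

T ∝ Z^-2 · n^3; with Z fixed, T ∝ n^3.
T(n=1)/T(n=7) = (1/7)^3 = 1/343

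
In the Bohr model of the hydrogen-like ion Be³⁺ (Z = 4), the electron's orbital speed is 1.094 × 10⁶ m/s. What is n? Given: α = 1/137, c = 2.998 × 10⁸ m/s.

8

v_n = Zαc/n ⇒ n = Zαc/v = 4 × 0.007299 × 2.998 × 10⁸ / 1.094 × 10⁶ ≈ 8.00
n = 8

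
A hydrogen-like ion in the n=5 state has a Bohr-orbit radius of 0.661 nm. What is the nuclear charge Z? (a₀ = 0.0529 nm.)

r_n = n²a₀/Z ⇒ Z = n²a₀/r = 5² × 0.0529 / 0.661 ≈ 2.00
Z = 2

2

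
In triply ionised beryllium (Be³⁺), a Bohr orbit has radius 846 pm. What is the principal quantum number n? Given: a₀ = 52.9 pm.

8

r_n = n²a₀/Z ⇒ n² = rZ/a₀ = 846 × 4 / 52.9 ≈ 63.97
n = 8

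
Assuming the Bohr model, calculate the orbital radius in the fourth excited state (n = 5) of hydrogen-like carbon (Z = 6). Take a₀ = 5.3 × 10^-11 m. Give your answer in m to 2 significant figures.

r_n = n²a₀/Z = 5² × 5.3 × 10^-11 / 6
    = 25 × 5.3 × 10^-11 / 6 = 2.2 × 10^-10 m

2.2 × 10^-10 m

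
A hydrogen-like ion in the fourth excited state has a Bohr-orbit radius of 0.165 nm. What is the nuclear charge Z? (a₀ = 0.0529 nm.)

8

r_n = n²a₀/Z ⇒ Z = n²a₀/r = 5² × 0.0529 / 0.165 ≈ 8.02
Z = 8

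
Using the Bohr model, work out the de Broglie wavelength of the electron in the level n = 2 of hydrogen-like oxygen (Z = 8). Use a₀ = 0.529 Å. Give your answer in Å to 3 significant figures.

0.831 Å

The Bohr quantisation condition is nλ = 2πr_n.
r_n = n²a₀/Z = 0.265 Å
λ = 2πr_n/n = 2π·0.265/2 = 0.831 Å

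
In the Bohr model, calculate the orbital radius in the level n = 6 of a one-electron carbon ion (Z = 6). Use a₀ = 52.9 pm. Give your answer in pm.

r_n = n²a₀/Z = 6² × 52.9 / 6
    = 36 × 52.9 / 6 = 317 pm

317 pm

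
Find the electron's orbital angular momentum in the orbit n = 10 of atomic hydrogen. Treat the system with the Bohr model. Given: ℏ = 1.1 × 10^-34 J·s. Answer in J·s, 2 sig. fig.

1.1 × 10^-33 J·s

L_n = nℏ = 10 × 1.1 × 10^-34 = 1.1 × 10^-33 J·s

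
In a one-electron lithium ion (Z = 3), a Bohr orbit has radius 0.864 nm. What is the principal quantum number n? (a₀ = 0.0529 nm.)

r_n = n²a₀/Z ⇒ n² = rZ/a₀ = 0.864 × 3 / 0.0529 ≈ 49.00
n = 7

7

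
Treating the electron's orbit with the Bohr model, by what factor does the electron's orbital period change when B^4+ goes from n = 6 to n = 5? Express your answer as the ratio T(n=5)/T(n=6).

T ∝ Z^-2 · n^3; with Z fixed, T ∝ n^3.
T(n=5)/T(n=6) = (5/6)^3 = 125/216

125/216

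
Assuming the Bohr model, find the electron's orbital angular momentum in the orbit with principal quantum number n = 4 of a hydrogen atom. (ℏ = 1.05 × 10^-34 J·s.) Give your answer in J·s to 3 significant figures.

4.20 × 10^-34 J·s

L_n = nℏ = 4 × 1.05 × 10^-34 = 4.20 × 10^-34 J·s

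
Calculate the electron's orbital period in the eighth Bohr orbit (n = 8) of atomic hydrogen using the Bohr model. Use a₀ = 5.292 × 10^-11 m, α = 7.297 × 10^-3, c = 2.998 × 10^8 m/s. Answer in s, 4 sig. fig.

7.782 × 10^-14 s

r = n²a₀/Z = 8²·5.292 × 10^-11/1 = 3.387 × 10^-9 m
v = Zαc/n = 1·0.007297·2.998 × 10^8/8 = 2.735 × 10^5 m/s
T = 2πr/v = 7.782 × 10^-14 s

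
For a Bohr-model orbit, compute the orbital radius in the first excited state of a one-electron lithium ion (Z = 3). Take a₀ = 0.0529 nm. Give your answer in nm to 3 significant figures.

r_n = n²a₀/Z = 2² × 0.0529 / 3
    = 4 × 0.0529 / 3 = 0.0705 nm

0.0705 nm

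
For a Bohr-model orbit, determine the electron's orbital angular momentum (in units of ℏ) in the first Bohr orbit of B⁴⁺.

1

L_n = nℏ, so L/ℏ = n = 1.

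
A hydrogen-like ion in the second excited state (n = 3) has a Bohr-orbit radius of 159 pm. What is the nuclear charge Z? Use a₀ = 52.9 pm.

3

r_n = n²a₀/Z ⇒ Z = n²a₀/r = 3² × 52.9 / 159 ≈ 2.99
Z = 3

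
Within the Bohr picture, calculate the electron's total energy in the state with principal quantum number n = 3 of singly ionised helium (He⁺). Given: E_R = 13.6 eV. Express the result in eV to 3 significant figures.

E_n = −E_R·Z²/n² = −13.6 × 2²/3² = -6.04 eV

-6.04 eV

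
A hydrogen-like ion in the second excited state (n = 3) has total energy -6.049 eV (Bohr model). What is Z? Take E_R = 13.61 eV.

E_n = −E_R Z²/n² ⇒ Z² = −E_n n²/E_R = 6.049 × 3² / 13.61 ≈ 4.00
Z = 2

2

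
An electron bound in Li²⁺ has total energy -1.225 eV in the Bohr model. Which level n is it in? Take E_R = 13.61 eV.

10

E_n = −E_R Z²/n² ⇒ n² = E_R Z²/(−E_n) = 13.61 × 3² / 1.225 ≈ 99.99
n = 10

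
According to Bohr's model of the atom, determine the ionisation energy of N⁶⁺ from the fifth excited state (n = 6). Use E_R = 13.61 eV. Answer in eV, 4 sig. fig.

E_n = −E_R·Z²/n² = −13.61 × 7²/6² eV = -18.52 eV
Ionisation energy = −E_n = 18.52 eV

18.52 eV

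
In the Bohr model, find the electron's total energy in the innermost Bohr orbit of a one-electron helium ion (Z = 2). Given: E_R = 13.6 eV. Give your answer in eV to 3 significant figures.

E_n = −E_R·Z²/n² = −13.6 × 2²/1² = -54.4 eV

-54.4 eV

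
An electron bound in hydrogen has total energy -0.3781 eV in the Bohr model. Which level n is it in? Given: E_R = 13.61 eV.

6

E_n = −E_R Z²/n² ⇒ n² = E_R Z²/(−E_n) = 13.61 × 1² / 0.3781 ≈ 36.00
n = 6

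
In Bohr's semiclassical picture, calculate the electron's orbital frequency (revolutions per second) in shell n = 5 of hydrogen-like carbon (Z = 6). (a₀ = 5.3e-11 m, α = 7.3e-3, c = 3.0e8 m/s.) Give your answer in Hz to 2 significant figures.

r = n²a₀/Z = 2.2e-10 m, v = Zαc/n = 2.6e6 m/s
f = v/(2πr) = 1.9e15 Hz

1.9e15 Hz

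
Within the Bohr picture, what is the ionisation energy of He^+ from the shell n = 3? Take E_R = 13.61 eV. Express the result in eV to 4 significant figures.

6.049 eV

E_n = −E_R·Z²/n² = −13.61 × 2²/3² eV = -6.049 eV
Ionisation energy = −E_n = 6.049 eV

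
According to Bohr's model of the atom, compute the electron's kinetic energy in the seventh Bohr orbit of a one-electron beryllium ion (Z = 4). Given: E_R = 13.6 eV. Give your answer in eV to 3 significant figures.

4.44 eV

For a Coulomb orbit the virial theorem gives K = −E_n.
E_n = −E_R·Z²/n², so K = E_R·Z²/n² = 13.6 × 4²/7² = 4.44 eV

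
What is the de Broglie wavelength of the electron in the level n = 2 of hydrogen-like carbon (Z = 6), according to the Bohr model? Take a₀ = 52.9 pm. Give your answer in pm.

111 pm

The Bohr quantisation condition is nλ = 2πr_n.
r_n = n²a₀/Z = 35.3 pm
λ = 2πr_n/n = 2π·35.3/2 = 111 pm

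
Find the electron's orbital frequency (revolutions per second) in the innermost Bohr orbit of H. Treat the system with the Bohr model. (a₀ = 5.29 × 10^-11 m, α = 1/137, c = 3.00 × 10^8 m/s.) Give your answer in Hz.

r = n²a₀/Z = 5.29 × 10^-11 m, v = Zαc/n = 2.19 × 10^6 m/s
f = v/(2πr) = 6.59 × 10^15 Hz

6.59 × 10^15 Hz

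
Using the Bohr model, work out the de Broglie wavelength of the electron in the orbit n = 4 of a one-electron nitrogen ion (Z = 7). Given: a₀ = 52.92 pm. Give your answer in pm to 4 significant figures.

190.0 pm

The Bohr quantisation condition is nλ = 2πr_n.
r_n = n²a₀/Z = 121.0 pm
λ = 2πr_n/n = 2π·121.0/4 = 190.0 pm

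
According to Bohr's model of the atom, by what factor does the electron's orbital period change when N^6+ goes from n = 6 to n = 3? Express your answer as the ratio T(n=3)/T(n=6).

1/8

T ∝ Z^-2 · n^3; with Z fixed, T ∝ n^3.
T(n=3)/T(n=6) = (3/6)^3 = 1/8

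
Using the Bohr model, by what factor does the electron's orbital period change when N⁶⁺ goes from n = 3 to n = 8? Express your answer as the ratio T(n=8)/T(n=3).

T ∝ Z^-2 · n^3; with Z fixed, T ∝ n^3.
T(n=8)/T(n=3) = (8/3)^3 = 512/27

512/27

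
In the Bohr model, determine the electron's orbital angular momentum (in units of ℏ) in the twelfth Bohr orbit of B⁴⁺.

12

L_n = nℏ, so L/ℏ = n = 12.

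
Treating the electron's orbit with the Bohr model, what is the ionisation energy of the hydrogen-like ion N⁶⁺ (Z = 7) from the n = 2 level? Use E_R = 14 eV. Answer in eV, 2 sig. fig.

170 eV

E_n = −E_R·Z²/n² = −14 × 7²/2² eV = -170 eV
Ionisation energy = −E_n = 170 eV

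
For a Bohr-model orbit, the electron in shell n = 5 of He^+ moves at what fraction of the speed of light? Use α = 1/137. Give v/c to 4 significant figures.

v_n = Zαc/n, so v/c = Zα/n = 2 × 0.007299 / 5 = 0.002920

0.002920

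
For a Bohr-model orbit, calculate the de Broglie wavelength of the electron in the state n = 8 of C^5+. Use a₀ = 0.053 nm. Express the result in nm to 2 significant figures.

0.44 nm

The Bohr quantisation condition is nλ = 2πr_n.
r_n = n²a₀/Z = 0.57 nm
λ = 2πr_n/n = 2π·0.57/8 = 0.44 nm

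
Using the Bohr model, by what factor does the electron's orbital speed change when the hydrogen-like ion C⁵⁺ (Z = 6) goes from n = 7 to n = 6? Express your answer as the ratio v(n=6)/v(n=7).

7/6

v ∝ Z^1 · n^-1; with Z fixed, v ∝ n^-1.
v(n=6)/v(n=7) = (6/7)^-1 = 7/6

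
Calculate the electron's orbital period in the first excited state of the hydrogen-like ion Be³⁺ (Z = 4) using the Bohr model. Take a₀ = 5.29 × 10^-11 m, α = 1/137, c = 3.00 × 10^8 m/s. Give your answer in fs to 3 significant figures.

0.0759 fs

r = n²a₀/Z = 2²·5.29 × 10^-11/4 = 5.29 × 10^-11 m
v = Zαc/n = 4·0.00730·3.00 × 10^8/2 = 4.38 × 10^6 m/s
T = 2πr/v = 7.59 × 10^-17 s = 0.0759 fs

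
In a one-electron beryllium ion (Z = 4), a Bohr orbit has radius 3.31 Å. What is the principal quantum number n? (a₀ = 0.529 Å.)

r_n = n²a₀/Z ⇒ n² = rZ/a₀ = 3.31 × 4 / 0.529 ≈ 25.03
n = 5

5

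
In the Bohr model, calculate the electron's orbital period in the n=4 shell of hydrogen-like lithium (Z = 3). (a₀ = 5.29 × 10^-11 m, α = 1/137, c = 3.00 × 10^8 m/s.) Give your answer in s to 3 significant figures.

1.08 × 10^-15 s

r = n²a₀/Z = 4²·5.29 × 10^-11/3 = 2.82 × 10^-10 m
v = Zαc/n = 3·0.00730·3.00 × 10^8/4 = 1.64 × 10^6 m/s
T = 2πr/v = 1.08 × 10^-15 s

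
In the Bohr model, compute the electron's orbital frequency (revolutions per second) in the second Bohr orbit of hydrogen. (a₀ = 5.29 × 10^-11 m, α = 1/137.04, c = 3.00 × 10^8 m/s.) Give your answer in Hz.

r = n²a₀/Z = 2.12 × 10^-10 m, v = Zαc/n = 1.09 × 10^6 m/s
f = v/(2πr) = 8.23 × 10^14 Hz

8.23 × 10^14 Hz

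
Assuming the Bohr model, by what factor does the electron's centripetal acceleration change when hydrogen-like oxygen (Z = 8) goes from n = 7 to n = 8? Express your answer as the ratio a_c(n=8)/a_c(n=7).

a_c ∝ Z^3 · n^-4; with Z fixed, a_c ∝ n^-4.
a_c(n=8)/a_c(n=7) = (8/7)^-4 = 2401/4096

2401/4096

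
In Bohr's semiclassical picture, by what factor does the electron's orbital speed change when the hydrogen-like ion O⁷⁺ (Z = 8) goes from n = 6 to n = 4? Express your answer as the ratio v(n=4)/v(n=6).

3/2

v ∝ Z^1 · n^-1; with Z fixed, v ∝ n^-1.
v(n=4)/v(n=6) = (4/6)^-1 = 3/2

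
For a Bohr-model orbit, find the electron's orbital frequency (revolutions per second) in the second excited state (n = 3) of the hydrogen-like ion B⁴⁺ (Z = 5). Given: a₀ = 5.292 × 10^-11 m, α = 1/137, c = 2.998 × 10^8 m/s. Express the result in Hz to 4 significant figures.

6.094 × 10^15 Hz

r = n²a₀/Z = 9.526 × 10^-11 m, v = Zαc/n = 3.647 × 10^6 m/s
f = v/(2πr) = 6.094 × 10^15 Hz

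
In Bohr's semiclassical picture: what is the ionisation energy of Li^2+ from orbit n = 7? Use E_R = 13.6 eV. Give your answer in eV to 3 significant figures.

2.50 eV

E_n = −E_R·Z²/n² = −13.6 × 3²/7² eV = -2.50 eV
Ionisation energy = −E_n = 2.50 eV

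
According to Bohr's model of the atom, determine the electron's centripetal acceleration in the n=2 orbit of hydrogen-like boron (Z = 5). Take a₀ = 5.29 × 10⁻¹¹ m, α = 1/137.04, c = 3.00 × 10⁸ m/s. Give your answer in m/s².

7.08 × 10²³ m/s²

r = n²a₀/Z = 4.23 × 10⁻¹¹ m, v = Zαc/n = 5.47 × 10⁶ m/s
a = v²/r = (5.47 × 10⁶)² / 4.23 × 10⁻¹¹ = 7.08 × 10²³ m/s²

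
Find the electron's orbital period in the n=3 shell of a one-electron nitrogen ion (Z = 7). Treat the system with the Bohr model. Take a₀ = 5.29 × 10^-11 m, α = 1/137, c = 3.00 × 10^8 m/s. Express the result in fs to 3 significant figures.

r = n²a₀/Z = 3²·5.29 × 10^-11/7 = 6.80 × 10^-11 m
v = Zαc/n = 7·0.00730·3.00 × 10^8/3 = 5.11 × 10^6 m/s
T = 2πr/v = 8.36 × 10^-17 s = 0.0836 fs

0.0836 fs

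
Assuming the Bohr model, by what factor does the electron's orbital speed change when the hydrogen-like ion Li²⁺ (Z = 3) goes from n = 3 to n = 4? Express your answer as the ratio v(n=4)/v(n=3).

v ∝ Z^1 · n^-1; with Z fixed, v ∝ n^-1.
v(n=4)/v(n=3) = (4/3)^-1 = 3/4

3/4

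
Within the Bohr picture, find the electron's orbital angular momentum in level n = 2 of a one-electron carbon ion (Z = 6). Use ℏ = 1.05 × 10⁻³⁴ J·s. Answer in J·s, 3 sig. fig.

2.10 × 10⁻³⁴ J·s

L_n = nℏ = 2 × 1.05 × 10⁻³⁴ = 2.10 × 10⁻³⁴ J·s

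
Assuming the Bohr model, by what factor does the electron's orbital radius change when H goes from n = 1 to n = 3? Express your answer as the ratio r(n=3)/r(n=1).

r ∝ Z^-1 · n^2; with Z fixed, r ∝ n^2.
r(n=3)/r(n=1) = (3/1)^2 = 9

9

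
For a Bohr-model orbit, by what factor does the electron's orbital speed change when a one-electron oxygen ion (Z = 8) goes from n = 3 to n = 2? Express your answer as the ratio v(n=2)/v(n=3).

v ∝ Z^1 · n^-1; with Z fixed, v ∝ n^-1.
v(n=2)/v(n=3) = (2/3)^-1 = 3/2

3/2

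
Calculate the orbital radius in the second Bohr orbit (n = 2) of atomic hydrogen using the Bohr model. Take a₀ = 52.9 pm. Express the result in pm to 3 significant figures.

212 pm

r_n = n²a₀/Z = 2² × 52.9 / 1
    = 4 × 52.9 / 1 = 212 pm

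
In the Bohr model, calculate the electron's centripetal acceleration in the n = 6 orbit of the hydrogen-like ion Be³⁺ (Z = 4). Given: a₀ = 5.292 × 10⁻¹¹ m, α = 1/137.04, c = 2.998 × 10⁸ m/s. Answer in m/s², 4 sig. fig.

4.466 × 10²¹ m/s²

r = n²a₀/Z = 4.763 × 10⁻¹⁰ m, v = Zαc/n = 1.458 × 10⁶ m/s
a = v²/r = (1.458 × 10⁶)² / 4.763 × 10⁻¹⁰ = 4.466 × 10²¹ m/s²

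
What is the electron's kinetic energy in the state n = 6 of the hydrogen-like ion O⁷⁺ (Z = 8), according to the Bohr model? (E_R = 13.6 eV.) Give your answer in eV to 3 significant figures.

24.2 eV

For a Coulomb orbit the virial theorem gives K = −E_n.
E_n = −E_R·Z²/n², so K = E_R·Z²/n² = 13.6 × 8²/6² = 24.2 eV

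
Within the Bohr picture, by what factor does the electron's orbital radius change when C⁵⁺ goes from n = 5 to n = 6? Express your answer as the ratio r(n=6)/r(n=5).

r ∝ Z^-1 · n^2; with Z fixed, r ∝ n^2.
r(n=6)/r(n=5) = (6/5)^2 = 36/25

36/25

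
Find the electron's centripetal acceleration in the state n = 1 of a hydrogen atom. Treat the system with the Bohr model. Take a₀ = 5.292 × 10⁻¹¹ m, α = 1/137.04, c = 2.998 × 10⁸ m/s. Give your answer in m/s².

9.044 × 10²² m/s²

r = n²a₀/Z = 5.292 × 10⁻¹¹ m, v = Zαc/n = 2.188 × 10⁶ m/s
a = v²/r = (2.188 × 10⁶)² / 5.292 × 10⁻¹¹ = 9.044 × 10²² m/s²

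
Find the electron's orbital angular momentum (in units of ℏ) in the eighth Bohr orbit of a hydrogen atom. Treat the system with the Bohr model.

L_n = nℏ, so L/ℏ = n = 8.

8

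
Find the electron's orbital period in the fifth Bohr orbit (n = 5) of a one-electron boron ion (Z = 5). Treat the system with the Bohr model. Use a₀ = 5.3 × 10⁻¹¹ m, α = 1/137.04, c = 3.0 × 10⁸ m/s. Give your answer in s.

r = n²a₀/Z = 5²·5.3 × 10⁻¹¹/5 = 2.6 × 10⁻¹⁰ m
v = Zαc/n = 5·0.0073·3.0 × 10⁸/5 = 2.2 × 10⁶ m/s
T = 2πr/v = 7.6 × 10⁻¹⁶ s

7.6 × 10⁻¹⁶ s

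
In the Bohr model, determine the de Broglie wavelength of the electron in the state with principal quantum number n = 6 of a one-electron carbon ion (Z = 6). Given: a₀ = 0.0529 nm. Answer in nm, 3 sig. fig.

The Bohr quantisation condition is nλ = 2πr_n.
r_n = n²a₀/Z = 0.317 nm
λ = 2πr_n/n = 2π·0.317/6 = 0.332 nm

0.332 nm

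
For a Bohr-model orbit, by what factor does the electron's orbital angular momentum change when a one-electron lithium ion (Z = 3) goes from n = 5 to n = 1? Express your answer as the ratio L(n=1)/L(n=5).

L = nℏ depends only on n, so L ∝ n.
L(n=1)/L(n=5) = (1/5)^1 = 1/5

1/5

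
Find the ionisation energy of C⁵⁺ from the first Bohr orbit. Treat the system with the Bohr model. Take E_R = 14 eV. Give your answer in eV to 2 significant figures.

E_n = −E_R·Z²/n² = −14 × 6²/1² eV = -500 eV
Ionisation energy = −E_n = 500 eV

500 eV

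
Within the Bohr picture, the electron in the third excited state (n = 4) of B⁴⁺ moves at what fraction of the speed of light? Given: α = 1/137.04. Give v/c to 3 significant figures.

0.00912

v_n = Zαc/n, so v/c = Zα/n = 5 × 0.00730 / 4 = 0.00912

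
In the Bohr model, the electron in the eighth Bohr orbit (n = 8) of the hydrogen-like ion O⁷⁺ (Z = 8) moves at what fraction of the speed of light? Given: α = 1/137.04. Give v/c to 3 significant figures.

v_n = Zαc/n, so v/c = Zα/n = 8 × 0.00730 / 8 = 0.00730

0.00730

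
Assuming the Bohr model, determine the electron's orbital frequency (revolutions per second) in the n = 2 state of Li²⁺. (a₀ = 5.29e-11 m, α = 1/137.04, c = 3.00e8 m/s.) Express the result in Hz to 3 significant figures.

7.41e15 Hz

r = n²a₀/Z = 7.05e-11 m, v = Zαc/n = 3.28e6 m/s
f = v/(2πr) = 7.41e15 Hz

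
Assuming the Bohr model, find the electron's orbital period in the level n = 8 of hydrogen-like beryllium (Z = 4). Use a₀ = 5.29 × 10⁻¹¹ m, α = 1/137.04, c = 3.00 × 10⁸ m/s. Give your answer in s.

4.86 × 10⁻¹⁵ s

r = n²a₀/Z = 8²·5.29 × 10⁻¹¹/4 = 8.46 × 10⁻¹⁰ m
v = Zαc/n = 4·0.00730·3.00 × 10⁸/8 = 1.09 × 10⁶ m/s
T = 2πr/v = 4.86 × 10⁻¹⁵ s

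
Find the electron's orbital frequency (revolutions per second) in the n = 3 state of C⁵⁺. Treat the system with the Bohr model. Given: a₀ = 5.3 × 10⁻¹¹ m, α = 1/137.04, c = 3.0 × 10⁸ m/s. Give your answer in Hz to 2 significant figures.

r = n²a₀/Z = 8.0 × 10⁻¹¹ m, v = Zαc/n = 4.4 × 10⁶ m/s
f = v/(2πr) = 8.8 × 10¹⁵ Hz

8.8 × 10¹⁵ Hz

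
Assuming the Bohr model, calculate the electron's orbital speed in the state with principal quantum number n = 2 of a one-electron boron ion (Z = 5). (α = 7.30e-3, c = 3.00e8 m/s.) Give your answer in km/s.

5480 km/s

v_n = Zαc/n = 5 × 0.00730 × 3.00e8 / 2
    = 5480 km/s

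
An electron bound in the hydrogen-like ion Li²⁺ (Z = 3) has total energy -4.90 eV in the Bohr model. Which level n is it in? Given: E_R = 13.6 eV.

5

E_n = −E_R Z²/n² ⇒ n² = E_R Z²/(−E_n) = 13.6 × 3² / 4.90 ≈ 24.98
n = 5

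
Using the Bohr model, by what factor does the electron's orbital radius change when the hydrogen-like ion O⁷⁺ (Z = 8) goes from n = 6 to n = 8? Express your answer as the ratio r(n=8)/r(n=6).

r ∝ Z^-1 · n^2; with Z fixed, r ∝ n^2.
r(n=8)/r(n=6) = (8/6)^2 = 16/9

16/9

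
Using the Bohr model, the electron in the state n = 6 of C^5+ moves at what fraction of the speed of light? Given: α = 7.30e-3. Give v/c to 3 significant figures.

0.00730

v_n = Zαc/n, so v/c = Zα/n = 6 × 0.00730 / 6 = 0.00730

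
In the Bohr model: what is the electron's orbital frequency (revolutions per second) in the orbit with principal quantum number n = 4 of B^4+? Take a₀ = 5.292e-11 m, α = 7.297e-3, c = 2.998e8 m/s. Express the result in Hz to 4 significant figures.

2.570e15 Hz

r = n²a₀/Z = 1.693e-10 m, v = Zαc/n = 2.735e6 m/s
f = v/(2πr) = 2.570e15 Hz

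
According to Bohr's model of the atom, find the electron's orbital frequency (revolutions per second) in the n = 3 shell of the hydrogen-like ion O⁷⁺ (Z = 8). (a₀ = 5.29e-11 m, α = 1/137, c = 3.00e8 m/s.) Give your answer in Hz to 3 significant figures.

1.56e16 Hz

r = n²a₀/Z = 5.95e-11 m, v = Zαc/n = 5.84e6 m/s
f = v/(2πr) = 1.56e16 Hz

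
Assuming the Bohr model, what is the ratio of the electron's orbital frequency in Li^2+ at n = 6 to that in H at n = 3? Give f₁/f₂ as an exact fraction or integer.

f ∝ Z^2 · n^-3
f₁/f₂ = (3/1)^2 · (6/3)^-3 = 9/8

9/8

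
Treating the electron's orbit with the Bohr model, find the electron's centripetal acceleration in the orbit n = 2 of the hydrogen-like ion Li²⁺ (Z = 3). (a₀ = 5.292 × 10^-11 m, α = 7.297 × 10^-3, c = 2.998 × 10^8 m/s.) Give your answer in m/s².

r = n²a₀/Z = 7.056 × 10^-11 m, v = Zαc/n = 3.281 × 10^6 m/s
a = v²/r = (3.281 × 10^6)² / 7.056 × 10^-11 = 1.526 × 10^23 m/s²

1.526 × 10^23 m/s²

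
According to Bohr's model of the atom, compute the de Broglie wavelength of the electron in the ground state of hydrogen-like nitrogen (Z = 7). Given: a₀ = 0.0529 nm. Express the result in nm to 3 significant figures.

0.0475 nm

The Bohr quantisation condition is nλ = 2πr_n.
r_n = n²a₀/Z = 0.00756 nm
λ = 2πr_n/n = 2π·0.00756/1 = 0.0475 nm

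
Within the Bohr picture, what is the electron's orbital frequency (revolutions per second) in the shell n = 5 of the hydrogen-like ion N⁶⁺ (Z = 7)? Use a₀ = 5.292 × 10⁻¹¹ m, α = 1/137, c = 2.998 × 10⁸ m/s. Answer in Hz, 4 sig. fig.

r = n²a₀/Z = 1.890 × 10⁻¹⁰ m, v = Zαc/n = 3.064 × 10⁶ m/s
f = v/(2πr) = 2.580 × 10¹⁵ Hz

2.580 × 10¹⁵ Hz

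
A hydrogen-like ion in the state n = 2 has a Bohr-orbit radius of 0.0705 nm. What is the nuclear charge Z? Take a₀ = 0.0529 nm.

r_n = n²a₀/Z ⇒ Z = n²a₀/r = 2² × 0.0529 / 0.0705 ≈ 3.00
Z = 3

3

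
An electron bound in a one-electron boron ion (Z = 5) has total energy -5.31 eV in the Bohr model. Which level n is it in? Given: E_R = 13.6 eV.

8

E_n = −E_R Z²/n² ⇒ n² = E_R Z²/(−E_n) = 13.6 × 5² / 5.31 ≈ 64.03
n = 8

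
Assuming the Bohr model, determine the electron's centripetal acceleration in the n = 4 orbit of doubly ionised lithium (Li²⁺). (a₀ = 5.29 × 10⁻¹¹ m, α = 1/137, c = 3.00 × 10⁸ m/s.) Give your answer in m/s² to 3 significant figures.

9.56 × 10²¹ m/s²

r = n²a₀/Z = 2.82 × 10⁻¹⁰ m, v = Zαc/n = 1.64 × 10⁶ m/s
a = v²/r = (1.64 × 10⁶)² / 2.82 × 10⁻¹⁰ = 9.56 × 10²¹ m/s²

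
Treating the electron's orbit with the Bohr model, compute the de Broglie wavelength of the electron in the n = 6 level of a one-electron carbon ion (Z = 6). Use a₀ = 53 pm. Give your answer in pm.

330 pm

The Bohr quantisation condition is nλ = 2πr_n.
r_n = n²a₀/Z = 320 pm
λ = 2πr_n/n = 2π·320/6 = 330 pm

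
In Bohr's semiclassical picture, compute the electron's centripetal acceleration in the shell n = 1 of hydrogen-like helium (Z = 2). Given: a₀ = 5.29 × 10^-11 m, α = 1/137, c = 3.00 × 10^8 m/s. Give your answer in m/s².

7.25 × 10^23 m/s²

r = n²a₀/Z = 2.65 × 10^-11 m, v = Zαc/n = 4.38 × 10^6 m/s
a = v²/r = (4.38 × 10^6)² / 2.65 × 10^-11 = 7.25 × 10^23 m/s²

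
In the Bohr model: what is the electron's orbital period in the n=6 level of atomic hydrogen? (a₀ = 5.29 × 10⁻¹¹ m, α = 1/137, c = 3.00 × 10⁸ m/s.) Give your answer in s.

3.28 × 10⁻¹⁴ s

r = n²a₀/Z = 6²·5.29 × 10⁻¹¹/1 = 1.90 × 10⁻⁹ m
v = Zαc/n = 1·0.00730·3.00 × 10⁸/6 = 3.65 × 10⁵ m/s
T = 2πr/v = 3.28 × 10⁻¹⁴ s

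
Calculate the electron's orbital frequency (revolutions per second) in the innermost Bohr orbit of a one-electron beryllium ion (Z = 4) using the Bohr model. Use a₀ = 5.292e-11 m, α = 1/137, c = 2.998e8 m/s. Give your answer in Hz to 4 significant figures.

r = n²a₀/Z = 1.323e-11 m, v = Zαc/n = 8.753e6 m/s
f = v/(2πr) = 1.053e17 Hz

1.053e17 Hz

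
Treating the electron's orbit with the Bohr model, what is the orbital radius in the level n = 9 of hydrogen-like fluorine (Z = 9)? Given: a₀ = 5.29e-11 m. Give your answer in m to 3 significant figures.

4.76e-10 m

r_n = n²a₀/Z = 9² × 5.29e-11 / 9
    = 81 × 5.29e-11 / 9 = 4.76e-10 m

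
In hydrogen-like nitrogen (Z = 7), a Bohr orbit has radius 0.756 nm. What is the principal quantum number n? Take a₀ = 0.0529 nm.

10

r_n = n²a₀/Z ⇒ n² = rZ/a₀ = 0.756 × 7 / 0.0529 ≈ 100.04
n = 10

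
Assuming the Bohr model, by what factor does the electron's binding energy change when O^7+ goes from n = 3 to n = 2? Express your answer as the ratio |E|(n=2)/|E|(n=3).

9/4

|E| ∝ Z^2 · n^-2; with Z fixed, |E| ∝ n^-2.
|E|(n=2)/|E|(n=3) = (2/3)^-2 = 9/4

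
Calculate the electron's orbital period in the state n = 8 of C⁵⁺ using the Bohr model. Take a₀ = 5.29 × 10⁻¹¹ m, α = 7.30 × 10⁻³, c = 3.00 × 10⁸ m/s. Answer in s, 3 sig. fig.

2.16 × 10⁻¹⁵ s

r = n²a₀/Z = 8²·5.29 × 10⁻¹¹/6 = 5.64 × 10⁻¹⁰ m
v = Zαc/n = 6·0.00730·3.00 × 10⁸/8 = 1.64 × 10⁶ m/s
T = 2πr/v = 2.16 × 10⁻¹⁵ s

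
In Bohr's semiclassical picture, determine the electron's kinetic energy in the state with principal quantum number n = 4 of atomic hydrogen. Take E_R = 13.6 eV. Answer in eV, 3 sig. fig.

0.850 eV

For a Coulomb orbit the virial theorem gives K = −E_n.
E_n = −E_R·Z²/n², so K = E_R·Z²/n² = 13.6 × 1²/4² = 0.850 eV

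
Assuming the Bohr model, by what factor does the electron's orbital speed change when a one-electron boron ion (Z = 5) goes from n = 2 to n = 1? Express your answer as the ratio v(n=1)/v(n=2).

v ∝ Z^1 · n^-1; with Z fixed, v ∝ n^-1.
v(n=1)/v(n=2) = (1/2)^-1 = 2

2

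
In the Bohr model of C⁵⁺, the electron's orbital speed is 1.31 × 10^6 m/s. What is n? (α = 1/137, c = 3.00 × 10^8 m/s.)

v_n = Zαc/n ⇒ n = Zαc/v = 6 × 0.00730 × 3.00 × 10^8 / 1.31 × 10^6 ≈ 10.03
n = 10

10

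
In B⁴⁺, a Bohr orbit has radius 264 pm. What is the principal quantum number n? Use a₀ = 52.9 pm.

r_n = n²a₀/Z ⇒ n² = rZ/a₀ = 264 × 5 / 52.9 ≈ 24.95
n = 5

5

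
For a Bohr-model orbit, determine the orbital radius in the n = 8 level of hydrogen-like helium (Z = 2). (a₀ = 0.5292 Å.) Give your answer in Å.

16.93 Å

r_n = n²a₀/Z = 8² × 0.5292 / 2
    = 64 × 0.5292 / 2 = 16.93 Å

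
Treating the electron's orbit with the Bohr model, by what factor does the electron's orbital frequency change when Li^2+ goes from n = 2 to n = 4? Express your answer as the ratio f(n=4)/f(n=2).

1/8

f ∝ Z^2 · n^-3; with Z fixed, f ∝ n^-3.
f(n=4)/f(n=2) = (4/2)^-3 = 1/8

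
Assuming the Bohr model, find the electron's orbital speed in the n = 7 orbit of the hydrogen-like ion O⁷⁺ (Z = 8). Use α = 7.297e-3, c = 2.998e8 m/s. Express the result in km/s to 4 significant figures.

2500 km/s

v_n = Zαc/n = 8 × 0.007297 × 2.998e8 / 7
    = 2500 km/s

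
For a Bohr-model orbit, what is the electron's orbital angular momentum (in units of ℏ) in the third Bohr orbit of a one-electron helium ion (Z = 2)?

3

L_n = nℏ, so L/ℏ = n = 3.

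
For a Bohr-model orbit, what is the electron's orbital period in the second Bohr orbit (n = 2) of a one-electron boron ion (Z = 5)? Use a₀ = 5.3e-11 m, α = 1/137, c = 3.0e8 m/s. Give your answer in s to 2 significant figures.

4.9e-17 s

r = n²a₀/Z = 2²·5.3e-11/5 = 4.2e-11 m
v = Zαc/n = 5·0.0073·3.0e8/2 = 5.5e6 m/s
T = 2πr/v = 4.9e-17 s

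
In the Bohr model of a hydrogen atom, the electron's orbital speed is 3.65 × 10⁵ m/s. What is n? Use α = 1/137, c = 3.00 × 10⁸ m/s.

v_n = Zαc/n ⇒ n = Zαc/v = 1 × 0.00730 × 3.00 × 10⁸ / 3.65 × 10⁵ ≈ 6.00
n = 6

6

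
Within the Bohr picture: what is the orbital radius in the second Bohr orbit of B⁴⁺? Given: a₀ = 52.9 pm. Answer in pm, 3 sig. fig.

42.3 pm

r_n = n²a₀/Z = 2² × 52.9 / 5
    = 4 × 52.9 / 5 = 42.3 pm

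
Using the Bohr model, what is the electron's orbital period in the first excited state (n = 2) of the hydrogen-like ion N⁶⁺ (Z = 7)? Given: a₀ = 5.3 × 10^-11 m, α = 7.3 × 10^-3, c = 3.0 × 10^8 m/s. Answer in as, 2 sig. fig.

r = n²a₀/Z = 2²·5.3 × 10^-11/7 = 3.0 × 10^-11 m
v = Zαc/n = 7·0.0073·3.0 × 10^8/2 = 7.7 × 10^6 m/s
T = 2πr/v = 2.5 × 10^-17 s = 25 as

25 as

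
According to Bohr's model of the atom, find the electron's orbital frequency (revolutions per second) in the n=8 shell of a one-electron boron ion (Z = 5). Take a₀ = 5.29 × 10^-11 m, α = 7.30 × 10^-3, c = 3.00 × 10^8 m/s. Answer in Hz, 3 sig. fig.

3.22 × 10^14 Hz

r = n²a₀/Z = 6.77 × 10^-10 m, v = Zαc/n = 1.37 × 10^6 m/s
f = v/(2πr) = 3.22 × 10^14 Hz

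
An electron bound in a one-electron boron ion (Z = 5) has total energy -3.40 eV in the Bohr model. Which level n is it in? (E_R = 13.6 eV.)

10

E_n = −E_R Z²/n² ⇒ n² = E_R Z²/(−E_n) = 13.6 × 5² / 3.40 ≈ 100.00
n = 10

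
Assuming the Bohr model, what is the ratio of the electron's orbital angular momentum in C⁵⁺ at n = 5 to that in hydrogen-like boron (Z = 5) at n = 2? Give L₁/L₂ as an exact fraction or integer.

5/2

L = nℏ is independent of Z.
L₁/L₂ = n₁/n₂ = 5/2 = 5/2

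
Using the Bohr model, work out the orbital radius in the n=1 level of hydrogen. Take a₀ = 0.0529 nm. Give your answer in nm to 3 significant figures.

r_n = n²a₀/Z = 1² × 0.0529 / 1
    = 1 × 0.0529 / 1 = 0.0529 nm

0.0529 nm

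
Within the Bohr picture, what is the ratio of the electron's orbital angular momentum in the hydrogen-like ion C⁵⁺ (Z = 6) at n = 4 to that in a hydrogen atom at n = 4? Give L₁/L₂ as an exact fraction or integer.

1

L = nℏ is independent of Z.
L₁/L₂ = n₁/n₂ = 4/4 = 1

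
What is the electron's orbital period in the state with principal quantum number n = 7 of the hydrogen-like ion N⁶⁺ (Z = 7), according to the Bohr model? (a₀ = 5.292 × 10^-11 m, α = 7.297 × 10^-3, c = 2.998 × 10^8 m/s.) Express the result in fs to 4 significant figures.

r = n²a₀/Z = 7²·5.292 × 10^-11/7 = 3.704 × 10^-10 m
v = Zαc/n = 7·0.007297·2.998 × 10^8/7 = 2.188 × 10^6 m/s
T = 2πr/v = 1.064 × 10^-15 s = 1.064 fs

1.064 fs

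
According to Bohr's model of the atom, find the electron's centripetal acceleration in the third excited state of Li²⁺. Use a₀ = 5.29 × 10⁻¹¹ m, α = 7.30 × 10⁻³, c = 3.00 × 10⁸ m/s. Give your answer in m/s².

9.56 × 10²¹ m/s²

r = n²a₀/Z = 2.82 × 10⁻¹⁰ m, v = Zαc/n = 1.64 × 10⁶ m/s
a = v²/r = (1.64 × 10⁶)² / 2.82 × 10⁻¹⁰ = 9.56 × 10²¹ m/s²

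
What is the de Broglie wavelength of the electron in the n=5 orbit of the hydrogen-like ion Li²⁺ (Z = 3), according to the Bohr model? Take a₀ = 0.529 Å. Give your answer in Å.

5.54 Å

The Bohr quantisation condition is nλ = 2πr_n.
r_n = n²a₀/Z = 4.41 Å
λ = 2πr_n/n = 2π·4.41/5 = 5.54 Å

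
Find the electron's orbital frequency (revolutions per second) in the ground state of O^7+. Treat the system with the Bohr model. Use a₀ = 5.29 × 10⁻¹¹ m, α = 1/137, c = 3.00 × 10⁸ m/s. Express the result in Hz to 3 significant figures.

r = n²a₀/Z = 6.61 × 10⁻¹² m, v = Zαc/n = 1.75 × 10⁷ m/s
f = v/(2πr) = 4.22 × 10¹⁷ Hz

4.22 × 10¹⁷ Hz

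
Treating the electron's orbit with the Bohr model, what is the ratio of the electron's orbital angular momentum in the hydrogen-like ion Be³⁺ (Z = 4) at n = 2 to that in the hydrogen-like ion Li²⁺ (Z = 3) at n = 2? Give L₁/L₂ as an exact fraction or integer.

1

L = nℏ is independent of Z.
L₁/L₂ = n₁/n₂ = 2/2 = 1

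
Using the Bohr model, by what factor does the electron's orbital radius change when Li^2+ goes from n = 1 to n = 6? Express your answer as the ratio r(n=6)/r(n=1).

36

r ∝ Z^-1 · n^2; with Z fixed, r ∝ n^2.
r(n=6)/r(n=1) = (6/1)^2 = 36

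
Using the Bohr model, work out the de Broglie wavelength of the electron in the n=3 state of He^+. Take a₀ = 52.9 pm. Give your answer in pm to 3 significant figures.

The Bohr quantisation condition is nλ = 2πr_n.
r_n = n²a₀/Z = 238 pm
λ = 2πr_n/n = 2π·238/3 = 499 pm

499 pm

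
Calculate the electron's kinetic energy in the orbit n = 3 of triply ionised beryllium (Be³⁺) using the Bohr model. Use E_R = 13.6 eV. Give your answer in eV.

24.2 eV

For a Coulomb orbit the virial theorem gives K = −E_n.
E_n = −E_R·Z²/n², so K = E_R·Z²/n² = 13.6 × 4²/3² = 24.2 eV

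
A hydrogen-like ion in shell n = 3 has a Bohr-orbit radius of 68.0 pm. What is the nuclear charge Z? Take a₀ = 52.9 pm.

r_n = n²a₀/Z ⇒ Z = n²a₀/r = 3² × 52.9 / 68.0 ≈ 7.00
Z = 7

7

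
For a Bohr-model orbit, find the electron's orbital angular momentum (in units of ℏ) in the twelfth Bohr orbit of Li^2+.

12

L_n = nℏ, so L/ℏ = n = 12.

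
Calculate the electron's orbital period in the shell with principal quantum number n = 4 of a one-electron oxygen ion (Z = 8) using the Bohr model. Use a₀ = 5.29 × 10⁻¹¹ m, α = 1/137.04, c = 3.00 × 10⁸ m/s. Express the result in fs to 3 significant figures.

0.152 fs

r = n²a₀/Z = 4²·5.29 × 10⁻¹¹/8 = 1.06 × 10⁻¹⁰ m
v = Zαc/n = 8·0.00730·3.00 × 10⁸/4 = 4.38 × 10⁶ m/s
T = 2πr/v = 1.52 × 10⁻¹⁶ s = 0.152 fs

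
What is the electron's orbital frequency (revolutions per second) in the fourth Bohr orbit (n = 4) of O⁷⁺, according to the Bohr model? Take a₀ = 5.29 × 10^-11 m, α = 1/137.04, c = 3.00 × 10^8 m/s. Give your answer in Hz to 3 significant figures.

r = n²a₀/Z = 1.06 × 10^-10 m, v = Zαc/n = 4.38 × 10^6 m/s
f = v/(2πr) = 6.59 × 10^15 Hz

6.59 × 10^15 Hz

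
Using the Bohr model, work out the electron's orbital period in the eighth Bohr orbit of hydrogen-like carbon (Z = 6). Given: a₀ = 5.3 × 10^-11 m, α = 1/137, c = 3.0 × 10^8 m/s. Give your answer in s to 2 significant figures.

2.2 × 10^-15 s

r = n²a₀/Z = 8²·5.3 × 10^-11/6 = 5.7 × 10^-10 m
v = Zαc/n = 6·0.0073·3.0 × 10^8/8 = 1.6 × 10^6 m/s
T = 2πr/v = 2.2 × 10^-15 s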